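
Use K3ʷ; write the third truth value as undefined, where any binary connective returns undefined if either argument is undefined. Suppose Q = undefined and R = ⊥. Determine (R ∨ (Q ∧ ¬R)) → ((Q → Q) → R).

undefined

¬R = ¬⊥ = ⊤
Q ∧ ¬R = undefined ∧ ⊤ = undefined
R ∨ (Q ∧ ¬R) = ⊥ ∨ undefined = undefined
Q → Q = undefined → undefined = undefined  [any arg is the third value ⇒ result is the third value]
(Q → Q) → R = undefined → ⊥ = undefined
(R ∨ (Q ∧ ¬R)) → ((Q → Q) → R) = undefined → undefined = undefined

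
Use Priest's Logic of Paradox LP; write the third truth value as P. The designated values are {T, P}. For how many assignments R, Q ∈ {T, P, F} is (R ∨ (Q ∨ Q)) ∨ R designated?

Of the 9 assignments, 8 give a value in {T, P}.

8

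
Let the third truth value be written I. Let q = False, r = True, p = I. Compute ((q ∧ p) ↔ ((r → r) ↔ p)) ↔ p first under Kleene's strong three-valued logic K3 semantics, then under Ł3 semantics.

In Kleene's strong three-valued logic K3: q ∧ p = False ∧ I = False
r → r = True → True = True
(r → r) ↔ p = True ↔ I = I
(q ∧ p) ↔ ((r → r) ↔ p) = False ↔ I = I
((q ∧ p) ↔ ((r → r) ↔ p)) ↔ p = I ↔ I = I
In Ł3: q ∧ p = False ∧ I = False
r → r = True → True = True
(r → r) ↔ p = True ↔ I = I  [1 − |1−½|]
(q ∧ p) ↔ ((r → r) ↔ p) = False ↔ I = I
((q ∧ p) ↔ ((r → r) ↔ p)) ↔ p = I ↔ I = True
They differ because Kleene's strong three-valued logic K3 and Ł3 treat I differently under implication.

I; True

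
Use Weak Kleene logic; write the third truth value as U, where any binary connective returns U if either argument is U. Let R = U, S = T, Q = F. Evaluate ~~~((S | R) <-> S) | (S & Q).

U

S | R = T | U = U
(S | R) <-> S = U <-> T = U
~((S | R) <-> S) = ~U = U
~~((S | R) <-> S) = ~U = U
~~~((S | R) <-> S) = ~U = U
S & Q = T & F = F
~~~((S | R) <-> S) | (S & Q) = U | F = U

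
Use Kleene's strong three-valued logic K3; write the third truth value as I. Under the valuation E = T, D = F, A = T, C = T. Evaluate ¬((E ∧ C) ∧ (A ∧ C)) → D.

E ∧ C = T ∧ T = T
A ∧ C = T ∧ T = T
(E ∧ C) ∧ (A ∧ C) = T ∧ T = T
¬((E ∧ C) ∧ (A ∧ C)) = ¬T = F
¬((E ∧ C) ∧ (A ∧ C)) → D = F → F = T

T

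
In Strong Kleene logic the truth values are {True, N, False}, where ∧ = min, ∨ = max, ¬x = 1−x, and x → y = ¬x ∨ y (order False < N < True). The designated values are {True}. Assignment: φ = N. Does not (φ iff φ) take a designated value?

φ iff φ = N iff N = N
not (φ iff φ) = not N = N
N ∉ {True}.

No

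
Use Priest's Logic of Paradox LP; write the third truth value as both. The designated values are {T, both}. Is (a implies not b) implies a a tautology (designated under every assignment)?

No

Countermodel: a=F, b=T gives F, which is not designated.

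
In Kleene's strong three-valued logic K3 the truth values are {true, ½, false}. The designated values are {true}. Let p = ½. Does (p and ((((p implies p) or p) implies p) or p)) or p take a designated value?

No

p implies p = ½ implies ½ = ½
(p implies p) or p = ½ or ½ = ½
((p implies p) or p) implies p = ½ implies ½ = ½
(((p implies p) or p) implies p) or p = ½ or ½ = ½
p and ((((p implies p) or p) implies p) or p) = ½ and ½ = ½
(p and ((((p implies p) or p) implies p) or p)) or p = ½ or ½ = ½
½ ∉ {true}.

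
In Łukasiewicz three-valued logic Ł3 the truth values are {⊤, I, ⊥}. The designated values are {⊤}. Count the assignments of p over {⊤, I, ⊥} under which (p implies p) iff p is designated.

p=⊤: ⊤ ✓
p=I: I ·
p=⊥: ⊥ ·

1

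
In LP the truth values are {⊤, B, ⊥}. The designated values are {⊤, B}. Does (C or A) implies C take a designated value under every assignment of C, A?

Countermodel: C=⊥, A=⊤ gives ⊥, which is not designated.

No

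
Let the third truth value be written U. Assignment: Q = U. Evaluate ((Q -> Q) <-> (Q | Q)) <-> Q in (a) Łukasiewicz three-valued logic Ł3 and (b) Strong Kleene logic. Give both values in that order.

In Łukasiewicz three-valued logic Ł3: Q -> Q = U -> U = T  [min(1, 1−½+½)]
Q | Q = U | U = U
(Q -> Q) <-> (Q | Q) = T <-> U = U
((Q -> Q) <-> (Q | Q)) <-> Q = U <-> U = T
In Strong Kleene logic: Q -> Q = U -> U = U  [~U | U]
Q | Q = U | U = U
(Q -> Q) <-> (Q | Q) = U <-> U = U
((Q -> Q) <-> (Q | Q)) <-> Q = U <-> U = U
They differ because Łukasiewicz three-valued logic Ł3 and Strong Kleene logic treat U differently under implication.

T; U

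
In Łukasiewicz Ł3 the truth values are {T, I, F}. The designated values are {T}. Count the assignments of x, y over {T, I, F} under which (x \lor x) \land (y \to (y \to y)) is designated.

Designated under: (x=T, y=T); (x=T, y=I); (x=T, y=F).

3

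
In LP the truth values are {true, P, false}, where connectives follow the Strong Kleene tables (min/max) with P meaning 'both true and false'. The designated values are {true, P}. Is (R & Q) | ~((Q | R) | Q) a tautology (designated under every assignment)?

Countermodel: R=true, Q=false gives false, which is not designated.

No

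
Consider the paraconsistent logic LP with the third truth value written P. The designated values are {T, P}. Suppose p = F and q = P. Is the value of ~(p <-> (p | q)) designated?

Yes

p | q = F | P = P
p <-> (p | q) = F <-> P = P
~(p <-> (p | q)) = ~P = P
P ∈ {T, P}.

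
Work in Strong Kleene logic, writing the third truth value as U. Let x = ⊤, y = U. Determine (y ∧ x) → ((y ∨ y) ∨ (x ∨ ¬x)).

⊤

y ∧ x = U ∧ ⊤ = U
y ∨ y = U ∨ U = U
¬x = ¬⊤ = ⊥
x ∨ ¬x = ⊤ ∨ ⊥ = ⊤
(y ∨ y) ∨ (x ∨ ¬x) = U ∨ ⊤ = ⊤
(y ∧ x) → ((y ∨ y) ∨ (x ∨ ¬x)) = U → ⊤ = ⊤  [¬U ∨ ⊤]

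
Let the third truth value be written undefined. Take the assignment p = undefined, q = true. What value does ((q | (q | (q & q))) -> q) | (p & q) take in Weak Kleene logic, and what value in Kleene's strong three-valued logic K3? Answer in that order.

undefined; true

In Weak Kleene logic: q & q = true & true = true
q | (q & q) = true | true = true
q | (q | (q & q)) = true | true = true
(q | (q | (q & q))) -> q = true -> true = true
p & q = undefined & true = undefined
((q | (q | (q & q))) -> q) | (p & q) = true | undefined = undefined
In Kleene's strong three-valued logic K3: q & q = true & true = true
q | (q & q) = true | true = true
q | (q | (q & q)) = true | true = true
(q | (q | (q & q))) -> q = true -> true = true
p & q = undefined & true = undefined
((q | (q | (q & q))) -> q) | (p & q) = true | undefined = true
They differ because Weak Kleene logic and Kleene's strong three-valued logic K3 treat undefined differently under the binary connectives.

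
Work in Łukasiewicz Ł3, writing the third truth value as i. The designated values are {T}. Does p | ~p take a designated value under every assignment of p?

No

Countermodel: p=i gives i, which is not designated.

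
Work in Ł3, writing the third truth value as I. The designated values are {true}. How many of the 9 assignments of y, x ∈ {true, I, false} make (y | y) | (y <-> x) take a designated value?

Of the 9 assignments, 5 give a value in {true}.

5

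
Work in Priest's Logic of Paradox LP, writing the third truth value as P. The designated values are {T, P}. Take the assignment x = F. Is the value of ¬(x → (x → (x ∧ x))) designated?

x ∧ x = F ∧ F = F
x → (x ∧ x) = F → F = T
x → (x → (x ∧ x)) = F → T = T
¬(x → (x → (x ∧ x))) = ¬T = F
F ∉ {T, P}.

No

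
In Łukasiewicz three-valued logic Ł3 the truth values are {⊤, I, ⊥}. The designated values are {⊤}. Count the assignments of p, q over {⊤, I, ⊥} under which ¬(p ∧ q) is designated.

5

Of the 9 assignments, 5 give a value in {⊤}.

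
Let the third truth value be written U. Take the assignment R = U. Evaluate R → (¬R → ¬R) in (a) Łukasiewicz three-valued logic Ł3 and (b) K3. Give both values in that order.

In Łukasiewicz three-valued logic Ł3: ¬R = ¬U = U
¬R = ¬U = U
¬R → ¬R = U → U = 1
R → (¬R → ¬R) = U → 1 = 1
In K3: ¬R = ¬U = U
¬R = ¬U = U
¬R → ¬R = U → U = U  [¬U ∨ U]
R → (¬R → ¬R) = U → U = U
They differ because Łukasiewicz three-valued logic Ł3 and K3 treat U differently under implication.

1; U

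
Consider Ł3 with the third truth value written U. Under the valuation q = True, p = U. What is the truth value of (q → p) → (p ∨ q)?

q → p = True → U = U  [min(1, 1−1+½)]
p ∨ q = U ∨ True = True
(q → p) → (p ∨ q) = U → True = True

True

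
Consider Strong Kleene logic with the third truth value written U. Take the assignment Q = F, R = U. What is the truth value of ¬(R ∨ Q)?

U

R ∨ Q = U ∨ F = U
¬(R ∨ Q) = ¬U = U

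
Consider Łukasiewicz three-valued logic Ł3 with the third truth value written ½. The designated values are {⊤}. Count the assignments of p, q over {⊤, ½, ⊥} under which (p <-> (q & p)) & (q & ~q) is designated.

0

Of the 9 assignments, 0 give a value in {⊤}.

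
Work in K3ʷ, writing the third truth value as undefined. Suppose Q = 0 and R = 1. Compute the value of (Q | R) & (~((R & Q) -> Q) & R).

Q | R = 0 | 1 = 1
R & Q = 1 & 0 = 0
(R & Q) -> Q = 0 -> 0 = 1
~((R & Q) -> Q) = ~1 = 0
~((R & Q) -> Q) & R = 0 & 1 = 0
(Q | R) & (~((R & Q) -> Q) & R) = 1 & 0 = 0

0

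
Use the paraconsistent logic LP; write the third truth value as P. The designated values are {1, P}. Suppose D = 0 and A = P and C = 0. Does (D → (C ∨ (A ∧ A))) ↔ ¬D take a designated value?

Yes

A ∧ A = P ∧ P = P
C ∨ (A ∧ A) = 0 ∨ P = P
D → (C ∨ (A ∧ A)) = 0 → P = 1  [¬0 ∨ P]
¬D = ¬0 = 1
(D → (C ∨ (A ∧ A))) ↔ ¬D = 1 ↔ 1 = 1
1 ∈ {1, P}.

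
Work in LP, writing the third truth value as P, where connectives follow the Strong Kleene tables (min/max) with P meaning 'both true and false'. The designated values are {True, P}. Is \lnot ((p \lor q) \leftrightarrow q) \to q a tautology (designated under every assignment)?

Countermodel: p=True, q=False gives False, which is not designated.

No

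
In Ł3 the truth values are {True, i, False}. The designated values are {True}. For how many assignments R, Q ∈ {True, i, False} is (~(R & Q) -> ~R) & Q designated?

Designated under: (R=True, Q=True); (R=i, Q=True); (R=False, Q=True).

3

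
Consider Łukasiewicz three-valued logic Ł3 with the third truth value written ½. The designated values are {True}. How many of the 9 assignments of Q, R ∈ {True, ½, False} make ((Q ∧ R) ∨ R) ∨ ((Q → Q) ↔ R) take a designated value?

3

Designated under: (Q=True, R=True); (Q=½, R=True); (Q=False, R=True).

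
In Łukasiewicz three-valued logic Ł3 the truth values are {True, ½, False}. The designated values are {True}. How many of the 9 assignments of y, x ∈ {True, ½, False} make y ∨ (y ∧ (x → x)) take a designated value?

3

Designated under: (y=True, x=True); (y=True, x=½); (y=True, x=False).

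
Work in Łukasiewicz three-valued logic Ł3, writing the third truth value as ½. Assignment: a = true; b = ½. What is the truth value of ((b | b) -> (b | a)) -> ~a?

b | b = ½ | ½ = ½
b | a = ½ | true = true
(b | b) -> (b | a) = ½ -> true = true
~a = ~true = false
((b | b) -> (b | a)) -> ~a = true -> false = false

false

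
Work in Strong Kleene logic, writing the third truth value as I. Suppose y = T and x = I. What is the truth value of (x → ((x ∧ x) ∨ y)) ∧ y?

T

x ∧ x = I ∧ I = I
(x ∧ x) ∨ y = I ∨ T = T
x → ((x ∧ x) ∨ y) = I → T = T  [¬I ∨ T]
(x → ((x ∧ x) ∨ y)) ∧ y = T ∧ T = T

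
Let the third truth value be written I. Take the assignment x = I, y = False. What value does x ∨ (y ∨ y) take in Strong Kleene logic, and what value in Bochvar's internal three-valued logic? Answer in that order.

In Strong Kleene logic: y ∨ y = False ∨ False = False
x ∨ (y ∨ y) = I ∨ False = I
In Bochvar's internal three-valued logic: y ∨ y = False ∨ False = False
x ∨ (y ∨ y) = I ∨ False = I

I; I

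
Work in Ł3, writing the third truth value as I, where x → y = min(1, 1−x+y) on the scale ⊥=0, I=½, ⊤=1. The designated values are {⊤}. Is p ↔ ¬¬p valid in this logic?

Yes

Every assignment of p over {⊤, I, ⊥} gives a value in {⊤}.
In particular, with p=I: p ↔ ¬¬p = ⊤.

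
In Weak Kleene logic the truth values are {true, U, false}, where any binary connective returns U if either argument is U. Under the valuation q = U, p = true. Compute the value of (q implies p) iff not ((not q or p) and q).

q implies p = U implies true = U  [any arg is the third value ⇒ result is the third value]
not q = not U = U
not q or p = U or true = U
(not q or p) and q = U and U = U
not ((not q or p) and q) = not U = U
(q implies p) iff not ((not q or p) and q) = U iff U = U

U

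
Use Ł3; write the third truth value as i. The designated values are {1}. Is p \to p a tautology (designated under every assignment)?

Yes

Every assignment of p over {1, i, 0} gives a value in {1}.
In particular, with p=i: p \to p = 1.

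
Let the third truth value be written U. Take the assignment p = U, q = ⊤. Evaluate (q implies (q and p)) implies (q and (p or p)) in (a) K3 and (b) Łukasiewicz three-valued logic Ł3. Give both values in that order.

U; ⊤

In K3: q and p = ⊤ and U = U
q implies (q and p) = ⊤ implies U = U  [not ⊤ or U]
p or p = U or U = U
q and (p or p) = ⊤ and U = U
(q implies (q and p)) implies (q and (p or p)) = U implies U = U
In Łukasiewicz three-valued logic Ł3: q and p = ⊤ and U = U
q implies (q and p) = ⊤ implies U = U  [min(1, 1−1+½)]
p or p = U or U = U
q and (p or p) = ⊤ and U = U
(q implies (q and p)) implies (q and (p or p)) = U implies U = ⊤
They differ because K3 and Łukasiewicz three-valued logic Ł3 treat U differently under implication.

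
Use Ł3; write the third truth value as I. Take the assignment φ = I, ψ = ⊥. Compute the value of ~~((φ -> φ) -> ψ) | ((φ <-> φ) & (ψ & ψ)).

⊥

φ -> φ = I -> I = ⊤  [min(1, 1−½+½)]
(φ -> φ) -> ψ = ⊤ -> ⊥ = ⊥
~((φ -> φ) -> ψ) = ~⊥ = ⊤
~~((φ -> φ) -> ψ) = ~⊤ = ⊥
φ <-> φ = I <-> I = ⊤
ψ & ψ = ⊥ & ⊥ = ⊥
(φ <-> φ) & (ψ & ψ) = ⊤ & ⊥ = ⊥
~~((φ -> φ) -> ψ) | ((φ <-> φ) & (ψ & ψ)) = ⊥ | ⊥ = ⊥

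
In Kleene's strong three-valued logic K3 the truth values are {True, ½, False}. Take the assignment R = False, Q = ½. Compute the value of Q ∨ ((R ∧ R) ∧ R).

½

R ∧ R = False ∧ False = False
(R ∧ R) ∧ R = False ∧ False = False
Q ∨ ((R ∧ R) ∧ R) = ½ ∨ False = ½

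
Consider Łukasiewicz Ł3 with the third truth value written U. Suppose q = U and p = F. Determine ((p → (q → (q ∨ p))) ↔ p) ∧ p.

q ∨ p = U ∨ F = U
q → (q ∨ p) = U → U = T  [min(1, 1−½+½)]
p → (q → (q ∨ p)) = F → T = T
(p → (q → (q ∨ p))) ↔ p = T ↔ F = F
((p → (q → (q ∨ p))) ↔ p) ∧ p = F ∧ F = F

F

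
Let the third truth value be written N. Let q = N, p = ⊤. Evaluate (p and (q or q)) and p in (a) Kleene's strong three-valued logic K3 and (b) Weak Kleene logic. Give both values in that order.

In Kleene's strong three-valued logic K3: q or q = N or N = N
p and (q or q) = ⊤ and N = N
(p and (q or q)) and p = N and ⊤ = N
In Weak Kleene logic: q or q = N or N = N
p and (q or q) = ⊤ and N = N
(p and (q or q)) and p = N and ⊤ = N

N; N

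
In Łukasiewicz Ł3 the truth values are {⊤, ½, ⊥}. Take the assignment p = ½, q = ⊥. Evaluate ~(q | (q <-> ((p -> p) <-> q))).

⊥

p -> p = ½ -> ½ = ⊤
(p -> p) <-> q = ⊤ <-> ⊥ = ⊥
q <-> ((p -> p) <-> q) = ⊥ <-> ⊥ = ⊤
q | (q <-> ((p -> p) <-> q)) = ⊥ | ⊤ = ⊤
~(q | (q <-> ((p -> p) <-> q))) = ~⊤ = ⊥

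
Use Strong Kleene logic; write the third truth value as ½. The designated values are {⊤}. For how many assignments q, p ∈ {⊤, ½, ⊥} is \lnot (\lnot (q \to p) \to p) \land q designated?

1

Designated under: (q=⊤, p=⊥).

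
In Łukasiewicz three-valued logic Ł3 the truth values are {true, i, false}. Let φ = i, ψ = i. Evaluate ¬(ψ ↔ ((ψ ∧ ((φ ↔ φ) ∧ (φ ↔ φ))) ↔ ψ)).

i

φ ↔ φ = i ↔ i = true  [1 − |½−½|]
φ ↔ φ = i ↔ i = true
(φ ↔ φ) ∧ (φ ↔ φ) = true ∧ true = true
ψ ∧ ((φ ↔ φ) ∧ (φ ↔ φ)) = i ∧ true = i
(ψ ∧ ((φ ↔ φ) ∧ (φ ↔ φ))) ↔ ψ = i ↔ i = true
ψ ↔ ((ψ ∧ ((φ ↔ φ) ∧ (φ ↔ φ))) ↔ ψ) = i ↔ true = i
¬(ψ ↔ ((ψ ∧ ((φ ↔ φ) ∧ (φ ↔ φ))) ↔ ψ)) = ¬i = i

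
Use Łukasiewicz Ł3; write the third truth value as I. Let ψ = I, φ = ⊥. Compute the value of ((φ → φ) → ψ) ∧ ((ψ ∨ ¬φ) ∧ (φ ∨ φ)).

φ → φ = ⊥ → ⊥ = ⊤
(φ → φ) → ψ = ⊤ → I = I
¬φ = ¬⊥ = ⊤
ψ ∨ ¬φ = I ∨ ⊤ = ⊤
φ ∨ φ = ⊥ ∨ ⊥ = ⊥
(ψ ∨ ¬φ) ∧ (φ ∨ φ) = ⊤ ∧ ⊥ = ⊥
((φ → φ) → ψ) ∧ ((ψ ∨ ¬φ) ∧ (φ ∨ φ)) = I ∧ ⊥ = ⊥

⊥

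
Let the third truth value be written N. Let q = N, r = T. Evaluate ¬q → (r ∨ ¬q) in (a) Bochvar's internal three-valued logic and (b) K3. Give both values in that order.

In Bochvar's internal three-valued logic: ¬q = ¬N = N
¬q = ¬N = N
r ∨ ¬q = T ∨ N = N
¬q → (r ∨ ¬q) = N → N = N
In K3: ¬q = ¬N = N
¬q = ¬N = N
r ∨ ¬q = T ∨ N = T
¬q → (r ∨ ¬q) = N → T = T  [¬N ∨ T]
They differ because Bochvar's internal three-valued logic and K3 treat N differently under the binary connectives.

N; T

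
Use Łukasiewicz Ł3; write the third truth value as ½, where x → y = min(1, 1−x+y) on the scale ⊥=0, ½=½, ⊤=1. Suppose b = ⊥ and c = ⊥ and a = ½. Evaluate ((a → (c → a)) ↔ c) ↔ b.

⊤

c → a = ⊥ → ½ = ⊤  [min(1, 1−0+½)]
a → (c → a) = ½ → ⊤ = ⊤
(a → (c → a)) ↔ c = ⊤ ↔ ⊥ = ⊥
((a → (c → a)) ↔ c) ↔ b = ⊥ ↔ ⊥ = ⊤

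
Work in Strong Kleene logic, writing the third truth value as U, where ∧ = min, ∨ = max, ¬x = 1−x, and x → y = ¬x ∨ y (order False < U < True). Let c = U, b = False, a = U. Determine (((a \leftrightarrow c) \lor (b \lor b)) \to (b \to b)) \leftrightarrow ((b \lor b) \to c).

a \leftrightarrow c = U \leftrightarrow U = U
b \lor b = False \lor False = False
(a \leftrightarrow c) \lor (b \lor b) = U \lor False = U
b \to b = False \to False = True
((a \leftrightarrow c) \lor (b \lor b)) \to (b \to b) = U \to True = True  [\lnot U \lor True]
b \lor b = False \lor False = False
(b \lor b) \to c = False \to U = True
(((a \leftrightarrow c) \lor (b \lor b)) \to (b \to b)) \leftrightarrow ((b \lor b) \to c) = True \leftrightarrow True = True

True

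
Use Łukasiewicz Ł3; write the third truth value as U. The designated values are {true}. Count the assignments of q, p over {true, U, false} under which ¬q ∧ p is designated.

Designated under: (q=false, p=true).

1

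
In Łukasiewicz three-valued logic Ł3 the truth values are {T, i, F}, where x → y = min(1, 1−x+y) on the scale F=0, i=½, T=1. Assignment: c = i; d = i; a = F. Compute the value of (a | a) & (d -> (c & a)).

F

a | a = F | F = F
c & a = i & F = F
d -> (c & a) = i -> F = i  [min(1, 1−½+0)]
(a | a) & (d -> (c & a)) = F & i = F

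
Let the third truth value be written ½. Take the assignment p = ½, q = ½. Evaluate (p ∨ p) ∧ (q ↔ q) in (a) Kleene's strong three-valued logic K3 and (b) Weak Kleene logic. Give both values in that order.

In Kleene's strong three-valued logic K3: p ∨ p = ½ ∨ ½ = ½
q ↔ q = ½ ↔ ½ = ½
(p ∨ p) ∧ (q ↔ q) = ½ ∧ ½ = ½
In Weak Kleene logic: p ∨ p = ½ ∨ ½ = ½
q ↔ q = ½ ↔ ½ = ½
(p ∨ p) ∧ (q ↔ q) = ½ ∧ ½ = ½

½; ½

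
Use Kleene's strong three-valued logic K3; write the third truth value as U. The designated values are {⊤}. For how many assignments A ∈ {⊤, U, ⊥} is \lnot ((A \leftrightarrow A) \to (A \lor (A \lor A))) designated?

1

A=⊤: ⊥ ·
A=U: U ·
A=⊥: ⊤ ✓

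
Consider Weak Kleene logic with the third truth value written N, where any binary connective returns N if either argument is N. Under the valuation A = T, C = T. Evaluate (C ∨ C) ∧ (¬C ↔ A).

C ∨ C = T ∨ T = T
¬C = ¬T = F
¬C ↔ A = F ↔ T = F
(C ∨ C) ∧ (¬C ↔ A) = T ∧ F = F

F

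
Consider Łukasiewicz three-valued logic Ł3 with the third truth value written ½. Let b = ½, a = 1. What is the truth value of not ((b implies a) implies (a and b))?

b implies a = ½ implies 1 = 1  [min(1, 1−½+1)]
a and b = 1 and ½ = ½
(b implies a) implies (a and b) = 1 implies ½ = ½
not ((b implies a) implies (a and b)) = not ½ = ½

½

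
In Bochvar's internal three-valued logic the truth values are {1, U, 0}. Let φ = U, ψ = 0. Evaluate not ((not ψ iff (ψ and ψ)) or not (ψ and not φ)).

U

not ψ = not 0 = 1
ψ and ψ = 0 and 0 = 0
not ψ iff (ψ and ψ) = 1 iff 0 = 0
not φ = not U = U
ψ and not φ = 0 and U = U
not (ψ and not φ) = not U = U
(not ψ iff (ψ and ψ)) or not (ψ and not φ) = 0 or U = U
not ((not ψ iff (ψ and ψ)) or not (ψ and not φ)) = not U = U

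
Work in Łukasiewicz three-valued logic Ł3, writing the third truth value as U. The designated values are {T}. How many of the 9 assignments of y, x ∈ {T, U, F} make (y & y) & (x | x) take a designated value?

Designated under: (y=T, x=T).

1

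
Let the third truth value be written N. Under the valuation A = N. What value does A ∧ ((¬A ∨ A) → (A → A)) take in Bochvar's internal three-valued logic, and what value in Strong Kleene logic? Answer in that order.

N; N

In Bochvar's internal three-valued logic: ¬A = ¬N = N
¬A ∨ A = N ∨ N = N
A → A = N → N = N  [any arg is the third value ⇒ result is the third value]
(¬A ∨ A) → (A → A) = N → N = N
A ∧ ((¬A ∨ A) → (A → A)) = N ∧ N = N
In Strong Kleene logic: ¬A = ¬N = N
¬A ∨ A = N ∨ N = N
A → A = N → N = N  [¬N ∨ N]
(¬A ∨ A) → (A → A) = N → N = N
A ∧ ((¬A ∨ A) → (A → A)) = N ∧ N = N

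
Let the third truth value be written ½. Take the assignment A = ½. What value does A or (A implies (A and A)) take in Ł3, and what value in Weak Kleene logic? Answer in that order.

In Ł3: A and A = ½ and ½ = ½
A implies (A and A) = ½ implies ½ = 1
A or (A implies (A and A)) = ½ or 1 = 1
In Weak Kleene logic: A and A = ½ and ½ = ½
A implies (A and A) = ½ implies ½ = ½  [any arg is the third value ⇒ result is the third value]
A or (A implies (A and A)) = ½ or ½ = ½
They differ because Ł3 and Weak Kleene logic treat ½ differently under the binary connectives.

1; ½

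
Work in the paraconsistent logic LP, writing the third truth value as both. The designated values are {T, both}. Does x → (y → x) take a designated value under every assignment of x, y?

Yes

Every assignment of x, y over {T, both, F} gives a value in {T, both}.
In particular, with x=both, y=both: x → (y → x) = both.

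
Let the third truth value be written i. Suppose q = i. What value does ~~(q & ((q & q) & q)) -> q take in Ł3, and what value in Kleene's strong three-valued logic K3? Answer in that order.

true; i

In Ł3: q & q = i & i = i
(q & q) & q = i & i = i
q & ((q & q) & q) = i & i = i
~(q & ((q & q) & q)) = ~i = i
~~(q & ((q & q) & q)) = ~i = i
~~(q & ((q & q) & q)) -> q = i -> i = true  [min(1, 1−½+½)]
In Kleene's strong three-valued logic K3: q & q = i & i = i
(q & q) & q = i & i = i
q & ((q & q) & q) = i & i = i
~(q & ((q & q) & q)) = ~i = i
~~(q & ((q & q) & q)) = ~i = i
~~(q & ((q & q) & q)) -> q = i -> i = i  [~i | i]
They differ because Ł3 and Kleene's strong three-valued logic K3 treat i differently under implication.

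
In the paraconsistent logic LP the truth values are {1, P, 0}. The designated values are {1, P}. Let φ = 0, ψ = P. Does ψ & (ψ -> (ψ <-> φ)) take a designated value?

ψ <-> φ = P <-> 0 = P
ψ -> (ψ <-> φ) = P -> P = P  [~P | P]
ψ & (ψ -> (ψ <-> φ)) = P & P = P
P ∈ {1, P}.

Yes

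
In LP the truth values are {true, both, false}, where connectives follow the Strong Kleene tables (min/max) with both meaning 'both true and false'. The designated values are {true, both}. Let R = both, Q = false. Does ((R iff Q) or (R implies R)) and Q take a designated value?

R iff Q = both iff false = both
R implies R = both implies both = both  [not both or both]
(R iff Q) or (R implies R) = both or both = both
((R iff Q) or (R implies R)) and Q = both and false = false
false ∉ {true, both}.

No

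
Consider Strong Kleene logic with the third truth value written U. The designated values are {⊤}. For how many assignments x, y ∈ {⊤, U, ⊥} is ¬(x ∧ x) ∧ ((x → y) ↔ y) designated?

1

Designated under: (x=⊥, y=⊤).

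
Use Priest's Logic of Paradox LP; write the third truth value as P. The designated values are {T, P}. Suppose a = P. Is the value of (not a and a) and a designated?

Yes

not a = not P = P
not a and a = P and P = P
(not a and a) and a = P and P = P
P ∈ {T, P}.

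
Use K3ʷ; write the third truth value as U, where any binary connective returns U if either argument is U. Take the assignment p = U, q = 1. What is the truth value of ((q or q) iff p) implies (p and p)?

U

q or q = 1 or 1 = 1
(q or q) iff p = 1 iff U = U
p and p = U and U = U
((q or q) iff p) implies (p and p) = U implies U = U  [any arg is the third value ⇒ result is the third value]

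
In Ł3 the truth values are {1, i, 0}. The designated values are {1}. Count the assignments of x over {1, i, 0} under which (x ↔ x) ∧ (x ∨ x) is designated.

1

x=1: 1 ✓
x=i: i ·
x=0: 0 ·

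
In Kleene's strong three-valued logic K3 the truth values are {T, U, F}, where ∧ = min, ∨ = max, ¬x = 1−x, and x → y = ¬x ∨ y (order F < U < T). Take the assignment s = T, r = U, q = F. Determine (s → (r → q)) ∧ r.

U

r → q = U → F = U
s → (r → q) = T → U = U
(s → (r → q)) ∧ r = U ∧ U = U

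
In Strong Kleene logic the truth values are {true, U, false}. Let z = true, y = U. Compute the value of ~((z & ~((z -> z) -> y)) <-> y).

U

z -> z = true -> true = true
(z -> z) -> y = true -> U = U  [~true | U]
~((z -> z) -> y) = ~U = U
z & ~((z -> z) -> y) = true & U = U
(z & ~((z -> z) -> y)) <-> y = U <-> U = U
~((z & ~((z -> z) -> y)) <-> y) = ~U = U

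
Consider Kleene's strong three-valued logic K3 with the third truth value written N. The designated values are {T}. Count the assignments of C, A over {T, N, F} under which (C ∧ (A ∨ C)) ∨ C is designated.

Designated under: (C=T, A=T); (C=T, A=N); (C=T, A=F).

3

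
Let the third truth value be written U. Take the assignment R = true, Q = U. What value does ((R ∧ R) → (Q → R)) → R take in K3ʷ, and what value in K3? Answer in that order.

U; true

In K3ʷ: R ∧ R = true ∧ true = true
Q → R = U → true = U  [any arg is the third value ⇒ result is the third value]
(R ∧ R) → (Q → R) = true → U = U
((R ∧ R) → (Q → R)) → R = U → true = U
In K3: R ∧ R = true ∧ true = true
Q → R = U → true = true  [¬U ∨ true]
(R ∧ R) → (Q → R) = true → true = true
((R ∧ R) → (Q → R)) → R = true → true = true
They differ because K3ʷ and K3 treat U differently under the binary connectives.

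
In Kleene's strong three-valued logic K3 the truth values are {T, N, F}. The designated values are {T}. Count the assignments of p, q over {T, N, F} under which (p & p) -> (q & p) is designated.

Designated under: (p=T, q=T); (p=F, q=T); (p=F, q=N); (p=F, q=F).

4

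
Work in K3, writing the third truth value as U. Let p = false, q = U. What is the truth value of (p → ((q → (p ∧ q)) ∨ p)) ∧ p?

p ∧ q = false ∧ U = false
q → (p ∧ q) = U → false = U  [¬U ∨ false]
(q → (p ∧ q)) ∨ p = U ∨ false = U
p → ((q → (p ∧ q)) ∨ p) = false → U = true
(p → ((q → (p ∧ q)) ∨ p)) ∧ p = true ∧ false = false

false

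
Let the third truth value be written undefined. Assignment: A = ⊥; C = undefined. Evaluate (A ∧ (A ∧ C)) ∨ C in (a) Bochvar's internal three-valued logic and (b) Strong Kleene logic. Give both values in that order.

In Bochvar's internal three-valued logic: A ∧ C = ⊥ ∧ undefined = undefined
A ∧ (A ∧ C) = ⊥ ∧ undefined = undefined
(A ∧ (A ∧ C)) ∨ C = undefined ∨ undefined = undefined
In Strong Kleene logic: A ∧ C = ⊥ ∧ undefined = ⊥
A ∧ (A ∧ C) = ⊥ ∧ ⊥ = ⊥
(A ∧ (A ∧ C)) ∨ C = ⊥ ∨ undefined = undefined

undefined; undefined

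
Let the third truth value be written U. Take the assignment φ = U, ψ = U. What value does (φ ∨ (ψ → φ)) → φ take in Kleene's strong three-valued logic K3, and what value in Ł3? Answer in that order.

U; U

In Kleene's strong three-valued logic K3: ψ → φ = U → U = U  [¬U ∨ U]
φ ∨ (ψ → φ) = U ∨ U = U
(φ ∨ (ψ → φ)) → φ = U → U = U
In Ł3: ψ → φ = U → U = true  [min(1, 1−½+½)]
φ ∨ (ψ → φ) = U ∨ true = true
(φ ∨ (ψ → φ)) → φ = true → U = U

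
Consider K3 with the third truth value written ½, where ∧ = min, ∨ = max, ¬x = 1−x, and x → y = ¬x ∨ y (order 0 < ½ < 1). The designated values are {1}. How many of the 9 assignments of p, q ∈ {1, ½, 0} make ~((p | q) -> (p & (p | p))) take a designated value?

Designated under: (p=0, q=1).

1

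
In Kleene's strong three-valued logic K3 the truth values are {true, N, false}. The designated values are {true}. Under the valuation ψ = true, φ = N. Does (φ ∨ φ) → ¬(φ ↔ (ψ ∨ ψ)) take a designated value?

No

φ ∨ φ = N ∨ N = N
ψ ∨ ψ = true ∨ true = true
φ ↔ (ψ ∨ ψ) = N ↔ true = N
¬(φ ↔ (ψ ∨ ψ)) = ¬N = N
(φ ∨ φ) → ¬(φ ↔ (ψ ∨ ψ)) = N → N = N  [¬N ∨ N]
N ∉ {true}.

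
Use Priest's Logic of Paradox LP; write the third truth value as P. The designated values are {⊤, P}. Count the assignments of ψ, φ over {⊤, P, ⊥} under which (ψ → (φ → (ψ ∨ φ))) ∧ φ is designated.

Of the 9 assignments, 6 give a value in {⊤, P}.

6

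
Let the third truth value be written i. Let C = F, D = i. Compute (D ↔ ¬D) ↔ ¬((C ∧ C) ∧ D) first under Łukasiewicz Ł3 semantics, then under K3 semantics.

In Łukasiewicz Ł3: ¬D = ¬i = i
D ↔ ¬D = i ↔ i = T  [1 − |½−½|]
C ∧ C = F ∧ F = F
(C ∧ C) ∧ D = F ∧ i = F
¬((C ∧ C) ∧ D) = ¬F = T
(D ↔ ¬D) ↔ ¬((C ∧ C) ∧ D) = T ↔ T = T
In K3: ¬D = ¬i = i
D ↔ ¬D = i ↔ i = i
C ∧ C = F ∧ F = F
(C ∧ C) ∧ D = F ∧ i = F
¬((C ∧ C) ∧ D) = ¬F = T
(D ↔ ¬D) ↔ ¬((C ∧ C) ∧ D) = i ↔ T = i
They differ because Łukasiewicz Ł3 and K3 treat i differently under implication.

T; i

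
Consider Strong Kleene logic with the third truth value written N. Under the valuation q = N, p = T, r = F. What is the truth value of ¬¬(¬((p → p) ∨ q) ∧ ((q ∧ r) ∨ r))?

F

p → p = T → T = T
(p → p) ∨ q = T ∨ N = T
¬((p → p) ∨ q) = ¬T = F
q ∧ r = N ∧ F = F
(q ∧ r) ∨ r = F ∨ F = F
¬((p → p) ∨ q) ∧ ((q ∧ r) ∨ r) = F ∧ F = F
¬(¬((p → p) ∨ q) ∧ ((q ∧ r) ∨ r)) = ¬F = T
¬¬(¬((p → p) ∨ q) ∧ ((q ∧ r) ∨ r)) = ¬T = F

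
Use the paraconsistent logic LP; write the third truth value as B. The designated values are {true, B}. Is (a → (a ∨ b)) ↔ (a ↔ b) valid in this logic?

No

Countermodel: a=true, b=false gives false, which is not designated.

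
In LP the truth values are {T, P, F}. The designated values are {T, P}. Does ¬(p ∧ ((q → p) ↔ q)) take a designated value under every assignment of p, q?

No

Countermodel: p=T, q=T gives F, which is not designated.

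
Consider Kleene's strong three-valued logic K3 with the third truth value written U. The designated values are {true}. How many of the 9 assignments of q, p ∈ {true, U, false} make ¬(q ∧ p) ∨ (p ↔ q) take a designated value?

Of the 9 assignments, 6 give a value in {true}.

6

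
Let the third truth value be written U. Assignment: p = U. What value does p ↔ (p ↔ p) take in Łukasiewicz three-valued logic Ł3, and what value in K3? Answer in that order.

U; U

In Łukasiewicz three-valued logic Ł3: p ↔ p = U ↔ U = true  [1 − |½−½|]
p ↔ (p ↔ p) = U ↔ true = U
In K3: p ↔ p = U ↔ U = U
p ↔ (p ↔ p) = U ↔ U = U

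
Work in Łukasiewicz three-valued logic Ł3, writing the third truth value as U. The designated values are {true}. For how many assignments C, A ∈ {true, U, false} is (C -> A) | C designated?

Of the 9 assignments, 8 give a value in {true}.

8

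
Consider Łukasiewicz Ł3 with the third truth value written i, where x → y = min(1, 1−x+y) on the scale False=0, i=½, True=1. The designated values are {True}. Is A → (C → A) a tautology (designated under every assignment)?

Yes

Every assignment of A, C over {True, i, False} gives a value in {True}.
In particular, with A=i, C=i: A → (C → A) = True.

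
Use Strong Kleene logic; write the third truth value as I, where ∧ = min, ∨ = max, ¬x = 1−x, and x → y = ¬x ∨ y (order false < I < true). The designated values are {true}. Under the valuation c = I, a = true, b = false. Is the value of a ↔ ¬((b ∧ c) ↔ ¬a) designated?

No

b ∧ c = false ∧ I = false
¬a = ¬true = false
(b ∧ c) ↔ ¬a = false ↔ false = true
¬((b ∧ c) ↔ ¬a) = ¬true = false
a ↔ ¬((b ∧ c) ↔ ¬a) = true ↔ false = false
false ∉ {true}.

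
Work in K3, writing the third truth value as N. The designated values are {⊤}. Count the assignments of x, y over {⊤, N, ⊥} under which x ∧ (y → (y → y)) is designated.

2

Designated under: (x=⊤, y=⊤); (x=⊤, y=⊥).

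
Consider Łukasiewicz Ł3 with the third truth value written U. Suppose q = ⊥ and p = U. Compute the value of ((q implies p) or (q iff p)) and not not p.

U

q implies p = ⊥ implies U = ⊤
q iff p = ⊥ iff U = U
(q implies p) or (q iff p) = ⊤ or U = ⊤
not p = not U = U
not not p = not U = U
((q implies p) or (q iff p)) and not not p = ⊤ and U = U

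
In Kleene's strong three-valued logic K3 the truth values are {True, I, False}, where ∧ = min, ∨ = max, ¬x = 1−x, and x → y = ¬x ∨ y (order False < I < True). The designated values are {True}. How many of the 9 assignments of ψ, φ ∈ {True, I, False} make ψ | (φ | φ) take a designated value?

Of the 9 assignments, 5 give a value in {True}.

5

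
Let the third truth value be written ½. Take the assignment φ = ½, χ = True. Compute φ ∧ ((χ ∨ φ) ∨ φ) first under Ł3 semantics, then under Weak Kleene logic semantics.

½; ½

In Ł3: χ ∨ φ = True ∨ ½ = True
(χ ∨ φ) ∨ φ = True ∨ ½ = True
φ ∧ ((χ ∨ φ) ∨ φ) = ½ ∧ True = ½
In Weak Kleene logic: χ ∨ φ = True ∨ ½ = ½
(χ ∨ φ) ∨ φ = ½ ∨ ½ = ½
φ ∧ ((χ ∨ φ) ∨ φ) = ½ ∧ ½ = ½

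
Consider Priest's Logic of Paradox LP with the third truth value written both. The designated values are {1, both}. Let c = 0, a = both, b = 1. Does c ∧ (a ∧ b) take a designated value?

a ∧ b = both ∧ 1 = both
c ∧ (a ∧ b) = 0 ∧ both = 0
0 ∉ {1, both}.

No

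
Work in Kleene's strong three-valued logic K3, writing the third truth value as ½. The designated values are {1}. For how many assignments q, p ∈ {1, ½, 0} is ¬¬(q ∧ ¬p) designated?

1

Designated under: (q=1, p=0).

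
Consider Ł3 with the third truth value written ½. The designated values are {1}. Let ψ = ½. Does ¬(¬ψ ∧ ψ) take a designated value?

¬ψ = ¬½ = ½
¬ψ ∧ ψ = ½ ∧ ½ = ½
¬(¬ψ ∧ ψ) = ¬½ = ½
½ ∉ {1}.

No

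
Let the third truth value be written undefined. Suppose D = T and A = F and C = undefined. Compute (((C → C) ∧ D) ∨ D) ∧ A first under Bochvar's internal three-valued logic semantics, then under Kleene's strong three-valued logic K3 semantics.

undefined; F

In Bochvar's internal three-valued logic: C → C = undefined → undefined = undefined  [any arg is the third value ⇒ result is the third value]
(C → C) ∧ D = undefined ∧ T = undefined
((C → C) ∧ D) ∨ D = undefined ∨ T = undefined
(((C → C) ∧ D) ∨ D) ∧ A = undefined ∧ F = undefined
In Kleene's strong three-valued logic K3: C → C = undefined → undefined = undefined  [¬undefined ∨ undefined]
(C → C) ∧ D = undefined ∧ T = undefined
((C → C) ∧ D) ∨ D = undefined ∨ T = T
(((C → C) ∧ D) ∨ D) ∧ A = T ∧ F = F
They differ because Bochvar's internal three-valued logic and Kleene's strong three-valued logic K3 treat undefined differently under the binary connectives.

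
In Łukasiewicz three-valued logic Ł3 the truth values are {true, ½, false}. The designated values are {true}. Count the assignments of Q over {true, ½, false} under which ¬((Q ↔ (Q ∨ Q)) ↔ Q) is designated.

Q=true: false ·
Q=½: ½ ·
Q=false: true ✓

1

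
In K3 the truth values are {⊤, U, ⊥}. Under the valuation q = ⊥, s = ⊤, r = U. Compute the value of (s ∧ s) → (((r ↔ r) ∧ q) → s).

s ∧ s = ⊤ ∧ ⊤ = ⊤
r ↔ r = U ↔ U = U
(r ↔ r) ∧ q = U ∧ ⊥ = ⊥
((r ↔ r) ∧ q) → s = ⊥ → ⊤ = ⊤
(s ∧ s) → (((r ↔ r) ∧ q) → s) = ⊤ → ⊤ = ⊤

⊤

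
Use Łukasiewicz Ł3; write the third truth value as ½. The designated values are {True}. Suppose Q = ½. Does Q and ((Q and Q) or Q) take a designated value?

No

Q and Q = ½ and ½ = ½
(Q and Q) or Q = ½ or ½ = ½
Q and ((Q and Q) or Q) = ½ and ½ = ½
½ ∉ {True}.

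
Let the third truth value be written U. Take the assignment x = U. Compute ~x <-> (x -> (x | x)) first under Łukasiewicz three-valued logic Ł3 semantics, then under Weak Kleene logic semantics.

In Łukasiewicz three-valued logic Ł3: ~x = ~U = U
x | x = U | U = U
x -> (x | x) = U -> U = true  [min(1, 1−½+½)]
~x <-> (x -> (x | x)) = U <-> true = U
In Weak Kleene logic: ~x = ~U = U
x | x = U | U = U
x -> (x | x) = U -> U = U  [any arg is the third value ⇒ result is the third value]
~x <-> (x -> (x | x)) = U <-> U = U

U; U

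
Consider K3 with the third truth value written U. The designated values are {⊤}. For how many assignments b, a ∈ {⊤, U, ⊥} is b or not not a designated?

5

Of the 9 assignments, 5 give a value in {⊤}.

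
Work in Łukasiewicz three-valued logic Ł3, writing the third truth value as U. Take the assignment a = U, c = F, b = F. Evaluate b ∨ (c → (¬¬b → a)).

T

¬b = ¬F = T
¬¬b = ¬T = F
¬¬b → a = F → U = T  [min(1, 1−0+½)]
c → (¬¬b → a) = F → T = T
b ∨ (c → (¬¬b → a)) = F ∨ T = T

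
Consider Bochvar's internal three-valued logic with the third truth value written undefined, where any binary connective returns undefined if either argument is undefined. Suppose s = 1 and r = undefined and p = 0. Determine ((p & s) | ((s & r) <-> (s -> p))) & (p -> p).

p & s = 0 & 1 = 0
s & r = 1 & undefined = undefined
s -> p = 1 -> 0 = 0
(s & r) <-> (s -> p) = undefined <-> 0 = undefined
(p & s) | ((s & r) <-> (s -> p)) = 0 | undefined = undefined
p -> p = 0 -> 0 = 1
((p & s) | ((s & r) <-> (s -> p))) & (p -> p) = undefined & 1 = undefined

undefined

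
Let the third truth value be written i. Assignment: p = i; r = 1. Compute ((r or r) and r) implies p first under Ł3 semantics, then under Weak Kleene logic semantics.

In Ł3: r or r = 1 or 1 = 1
(r or r) and r = 1 and 1 = 1
((r or r) and r) implies p = 1 implies i = i
In Weak Kleene logic: r or r = 1 or 1 = 1
(r or r) and r = 1 and 1 = 1
((r or r) and r) implies p = 1 implies i = i  [any arg is the third value ⇒ result is the third value]

i; i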